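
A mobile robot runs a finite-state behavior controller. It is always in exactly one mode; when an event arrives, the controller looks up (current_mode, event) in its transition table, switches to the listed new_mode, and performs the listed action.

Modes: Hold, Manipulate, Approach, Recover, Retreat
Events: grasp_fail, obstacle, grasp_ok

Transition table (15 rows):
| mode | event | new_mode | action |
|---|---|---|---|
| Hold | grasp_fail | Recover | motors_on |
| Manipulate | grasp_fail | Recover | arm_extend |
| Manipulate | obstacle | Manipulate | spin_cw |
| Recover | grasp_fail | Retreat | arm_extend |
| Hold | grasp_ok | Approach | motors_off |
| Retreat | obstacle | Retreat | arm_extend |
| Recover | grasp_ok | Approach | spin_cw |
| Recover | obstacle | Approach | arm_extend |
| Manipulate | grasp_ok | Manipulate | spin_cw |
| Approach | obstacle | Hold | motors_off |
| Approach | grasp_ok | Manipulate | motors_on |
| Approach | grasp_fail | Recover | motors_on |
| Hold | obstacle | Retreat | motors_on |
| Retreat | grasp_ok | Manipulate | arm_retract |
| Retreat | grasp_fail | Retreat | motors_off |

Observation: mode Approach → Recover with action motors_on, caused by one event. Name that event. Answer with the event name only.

try grasp_fail: (Approach, grasp_fail) → (Recover, motors_on)  ← matches
try obstacle: (Approach, obstacle) → (Hold, motors_off)
try grasp_ok: (Approach, grasp_ok) → (Manipulate, motors_on)

grasp_fail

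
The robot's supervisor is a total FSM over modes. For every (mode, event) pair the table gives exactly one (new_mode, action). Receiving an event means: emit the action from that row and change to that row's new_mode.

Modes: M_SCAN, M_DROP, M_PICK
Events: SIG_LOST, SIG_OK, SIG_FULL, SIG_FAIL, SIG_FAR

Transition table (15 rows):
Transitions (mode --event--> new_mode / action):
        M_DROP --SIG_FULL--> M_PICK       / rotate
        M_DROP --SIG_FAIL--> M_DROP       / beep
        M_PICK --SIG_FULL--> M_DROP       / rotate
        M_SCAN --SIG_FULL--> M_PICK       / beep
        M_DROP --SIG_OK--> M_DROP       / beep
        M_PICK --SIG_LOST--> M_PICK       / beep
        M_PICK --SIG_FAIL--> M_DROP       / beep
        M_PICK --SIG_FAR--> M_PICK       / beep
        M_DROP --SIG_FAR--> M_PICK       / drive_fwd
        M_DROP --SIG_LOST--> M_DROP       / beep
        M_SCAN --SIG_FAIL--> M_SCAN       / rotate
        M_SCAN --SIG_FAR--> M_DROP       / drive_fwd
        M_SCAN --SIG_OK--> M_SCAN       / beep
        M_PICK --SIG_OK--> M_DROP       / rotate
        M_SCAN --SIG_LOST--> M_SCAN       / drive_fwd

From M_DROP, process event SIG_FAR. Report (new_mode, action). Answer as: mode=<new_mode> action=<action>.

current mode = M_DROP; filter table to that mode:
  (M_DROP, SIG_FULL) → (M_PICK, rotate)
  (M_DROP, SIG_FAIL) → (M_DROP, beep)
  (M_DROP, SIG_OK) → (M_DROP, beep)
  (M_DROP, SIG_FAR) → (M_PICK, drive_fwd)  ← event matches
  (M_DROP, SIG_LOST) → (M_DROP, beep)
event = SIG_FAR selects (M_PICK, drive_fwd)

mode=M_PICK action=drive_fwd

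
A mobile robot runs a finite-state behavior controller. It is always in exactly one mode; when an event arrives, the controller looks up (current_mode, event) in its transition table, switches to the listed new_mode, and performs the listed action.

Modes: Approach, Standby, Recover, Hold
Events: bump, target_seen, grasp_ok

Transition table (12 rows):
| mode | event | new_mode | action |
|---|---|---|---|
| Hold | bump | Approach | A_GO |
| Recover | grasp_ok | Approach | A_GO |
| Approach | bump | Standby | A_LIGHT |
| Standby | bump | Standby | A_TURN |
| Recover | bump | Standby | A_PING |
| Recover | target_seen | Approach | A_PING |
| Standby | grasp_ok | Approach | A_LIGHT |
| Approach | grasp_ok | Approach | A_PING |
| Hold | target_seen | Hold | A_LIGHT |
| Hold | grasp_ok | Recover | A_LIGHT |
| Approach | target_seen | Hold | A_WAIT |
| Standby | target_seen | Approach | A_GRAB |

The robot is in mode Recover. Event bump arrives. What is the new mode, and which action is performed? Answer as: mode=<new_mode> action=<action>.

mode=Standby action=A_PING

current mode = Recover; filter table to that mode:
  (Recover, grasp_ok) → (Approach, A_GO)
  (Recover, bump) → (Standby, A_PING)  ← event matches
  (Recover, target_seen) → (Approach, A_PING)
event = bump selects (Standby, A_PING)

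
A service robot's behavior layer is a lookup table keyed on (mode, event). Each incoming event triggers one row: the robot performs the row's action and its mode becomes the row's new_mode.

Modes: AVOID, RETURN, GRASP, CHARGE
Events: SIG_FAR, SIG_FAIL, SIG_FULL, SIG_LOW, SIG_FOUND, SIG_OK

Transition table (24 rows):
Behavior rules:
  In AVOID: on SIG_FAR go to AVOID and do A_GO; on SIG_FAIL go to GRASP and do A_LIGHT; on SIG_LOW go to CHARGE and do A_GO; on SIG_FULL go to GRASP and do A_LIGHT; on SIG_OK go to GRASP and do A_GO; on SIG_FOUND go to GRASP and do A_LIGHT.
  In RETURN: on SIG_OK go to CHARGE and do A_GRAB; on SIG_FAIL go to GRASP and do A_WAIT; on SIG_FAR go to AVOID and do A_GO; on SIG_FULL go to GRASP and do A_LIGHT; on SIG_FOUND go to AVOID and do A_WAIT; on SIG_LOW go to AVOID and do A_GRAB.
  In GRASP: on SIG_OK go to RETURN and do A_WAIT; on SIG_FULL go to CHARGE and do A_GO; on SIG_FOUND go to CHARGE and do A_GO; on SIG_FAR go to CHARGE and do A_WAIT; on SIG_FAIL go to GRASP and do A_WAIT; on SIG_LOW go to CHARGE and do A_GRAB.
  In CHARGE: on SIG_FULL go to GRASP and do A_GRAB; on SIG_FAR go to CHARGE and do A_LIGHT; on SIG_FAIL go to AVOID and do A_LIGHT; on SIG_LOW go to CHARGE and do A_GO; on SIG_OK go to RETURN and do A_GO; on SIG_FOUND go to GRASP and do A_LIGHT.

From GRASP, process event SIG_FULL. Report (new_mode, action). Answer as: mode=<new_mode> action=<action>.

mode=CHARGE action=A_GO

current mode = GRASP; filter table to that mode:
  (GRASP, SIG_OK) → (RETURN, A_WAIT)
  (GRASP, SIG_FULL) → (CHARGE, A_GO)  ← event matches
  (GRASP, SIG_FOUND) → (CHARGE, A_GO)
  (GRASP, SIG_FAR) → (CHARGE, A_WAIT)
  (GRASP, SIG_FAIL) → (GRASP, A_WAIT)
  (GRASP, SIG_LOW) → (CHARGE, A_GRAB)
event = SIG_FULL selects (CHARGE, A_GO)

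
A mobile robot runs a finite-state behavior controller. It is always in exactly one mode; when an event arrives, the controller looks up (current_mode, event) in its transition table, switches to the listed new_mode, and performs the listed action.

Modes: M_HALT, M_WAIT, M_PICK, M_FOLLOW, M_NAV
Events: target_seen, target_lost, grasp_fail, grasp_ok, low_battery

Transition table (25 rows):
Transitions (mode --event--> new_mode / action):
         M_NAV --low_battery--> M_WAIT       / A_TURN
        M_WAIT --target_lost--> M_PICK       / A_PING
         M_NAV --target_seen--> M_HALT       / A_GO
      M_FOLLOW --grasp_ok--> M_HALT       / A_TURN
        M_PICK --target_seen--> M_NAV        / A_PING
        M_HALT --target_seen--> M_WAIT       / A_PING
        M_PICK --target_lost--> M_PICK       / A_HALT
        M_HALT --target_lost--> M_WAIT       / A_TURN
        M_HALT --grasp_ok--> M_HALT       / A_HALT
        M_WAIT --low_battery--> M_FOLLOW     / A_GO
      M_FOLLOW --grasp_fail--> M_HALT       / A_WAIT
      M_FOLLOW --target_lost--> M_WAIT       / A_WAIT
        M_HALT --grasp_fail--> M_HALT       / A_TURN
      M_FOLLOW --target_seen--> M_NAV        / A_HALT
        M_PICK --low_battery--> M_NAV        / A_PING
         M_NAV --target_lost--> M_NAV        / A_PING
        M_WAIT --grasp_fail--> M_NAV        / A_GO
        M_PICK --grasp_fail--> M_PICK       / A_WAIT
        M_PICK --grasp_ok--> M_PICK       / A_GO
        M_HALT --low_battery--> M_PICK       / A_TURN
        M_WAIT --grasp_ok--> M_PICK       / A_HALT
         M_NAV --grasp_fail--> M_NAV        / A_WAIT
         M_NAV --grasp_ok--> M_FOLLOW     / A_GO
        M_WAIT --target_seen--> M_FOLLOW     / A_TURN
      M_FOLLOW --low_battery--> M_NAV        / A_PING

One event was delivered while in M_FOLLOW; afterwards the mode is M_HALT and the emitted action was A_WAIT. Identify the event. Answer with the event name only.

grasp_fail

try target_seen: (M_FOLLOW, target_seen) → (M_NAV, A_HALT)
try target_lost: (M_FOLLOW, target_lost) → (M_WAIT, A_WAIT)
try grasp_fail: (M_FOLLOW, grasp_fail) → (M_HALT, A_WAIT)  ← matches
try grasp_ok: (M_FOLLOW, grasp_ok) → (M_HALT, A_TURN)
try low_battery: (M_FOLLOW, low_battery) → (M_NAV, A_PING)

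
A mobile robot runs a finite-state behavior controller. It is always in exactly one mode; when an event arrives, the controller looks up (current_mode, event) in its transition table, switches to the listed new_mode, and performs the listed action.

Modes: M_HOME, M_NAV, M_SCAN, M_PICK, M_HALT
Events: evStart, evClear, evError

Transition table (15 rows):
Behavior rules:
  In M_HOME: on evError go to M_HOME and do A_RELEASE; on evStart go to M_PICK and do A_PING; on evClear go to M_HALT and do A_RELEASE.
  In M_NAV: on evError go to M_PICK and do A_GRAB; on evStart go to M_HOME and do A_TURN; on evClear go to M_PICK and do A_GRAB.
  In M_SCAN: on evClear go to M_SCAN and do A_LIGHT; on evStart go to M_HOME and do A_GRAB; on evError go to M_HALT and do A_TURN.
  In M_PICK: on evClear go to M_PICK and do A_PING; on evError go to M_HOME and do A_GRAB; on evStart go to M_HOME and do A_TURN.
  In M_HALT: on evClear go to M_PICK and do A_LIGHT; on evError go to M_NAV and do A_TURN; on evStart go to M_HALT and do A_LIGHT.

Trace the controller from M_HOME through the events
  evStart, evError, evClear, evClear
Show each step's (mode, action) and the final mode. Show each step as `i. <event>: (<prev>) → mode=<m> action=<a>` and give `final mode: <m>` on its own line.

final mode: M_PICK

1. evStart: (M_HOME) → mode=M_PICK action=A_PING
2. evError: (M_PICK) → mode=M_HOME action=A_GRAB
3. evClear: (M_HOME) → mode=M_HALT action=A_RELEASE
4. evClear: (M_HALT) → mode=M_PICK action=A_LIGHT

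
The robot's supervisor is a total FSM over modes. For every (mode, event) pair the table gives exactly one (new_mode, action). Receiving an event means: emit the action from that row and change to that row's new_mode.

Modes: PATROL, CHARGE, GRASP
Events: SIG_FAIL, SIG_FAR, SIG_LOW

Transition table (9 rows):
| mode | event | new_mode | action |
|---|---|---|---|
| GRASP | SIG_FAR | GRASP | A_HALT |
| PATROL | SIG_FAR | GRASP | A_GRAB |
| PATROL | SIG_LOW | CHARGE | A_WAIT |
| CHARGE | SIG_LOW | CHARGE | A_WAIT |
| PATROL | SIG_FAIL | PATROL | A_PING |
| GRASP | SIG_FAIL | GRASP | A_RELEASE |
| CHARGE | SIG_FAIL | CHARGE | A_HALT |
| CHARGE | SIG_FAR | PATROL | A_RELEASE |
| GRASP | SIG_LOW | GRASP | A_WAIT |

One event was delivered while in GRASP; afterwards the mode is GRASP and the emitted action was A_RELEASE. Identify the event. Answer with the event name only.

try SIG_FAIL: (GRASP, SIG_FAIL) → (GRASP, A_RELEASE)  ← matches
try SIG_FAR: (GRASP, SIG_FAR) → (GRASP, A_HALT)
try SIG_LOW: (GRASP, SIG_LOW) → (GRASP, A_WAIT)

SIG_FAIL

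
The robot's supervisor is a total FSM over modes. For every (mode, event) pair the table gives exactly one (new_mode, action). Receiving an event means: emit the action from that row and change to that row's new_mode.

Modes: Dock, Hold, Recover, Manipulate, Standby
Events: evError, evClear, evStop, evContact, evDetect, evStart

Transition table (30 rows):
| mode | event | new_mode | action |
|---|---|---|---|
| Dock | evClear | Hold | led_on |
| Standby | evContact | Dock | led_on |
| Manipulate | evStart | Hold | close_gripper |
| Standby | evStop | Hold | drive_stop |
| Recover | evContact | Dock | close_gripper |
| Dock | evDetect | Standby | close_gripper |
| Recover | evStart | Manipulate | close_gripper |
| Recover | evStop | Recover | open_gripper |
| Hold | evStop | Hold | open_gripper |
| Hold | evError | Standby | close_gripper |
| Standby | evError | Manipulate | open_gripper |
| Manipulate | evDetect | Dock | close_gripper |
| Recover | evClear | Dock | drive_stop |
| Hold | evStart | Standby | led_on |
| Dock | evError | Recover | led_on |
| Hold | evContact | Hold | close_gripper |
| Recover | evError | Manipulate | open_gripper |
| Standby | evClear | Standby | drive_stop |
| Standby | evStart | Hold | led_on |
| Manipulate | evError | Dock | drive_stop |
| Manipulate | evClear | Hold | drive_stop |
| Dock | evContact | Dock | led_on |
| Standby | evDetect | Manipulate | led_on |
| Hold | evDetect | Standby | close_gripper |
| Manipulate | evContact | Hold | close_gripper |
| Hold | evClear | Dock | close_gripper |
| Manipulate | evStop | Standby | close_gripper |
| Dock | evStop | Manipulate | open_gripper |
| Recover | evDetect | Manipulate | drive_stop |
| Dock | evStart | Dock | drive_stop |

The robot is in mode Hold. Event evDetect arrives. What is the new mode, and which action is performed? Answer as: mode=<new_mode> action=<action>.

mode=Standby action=close_gripper

current mode = Hold; filter table to that mode:
  (Hold, evStop) → (Hold, open_gripper)
  (Hold, evError) → (Standby, close_gripper)
  (Hold, evStart) → (Standby, led_on)
  (Hold, evContact) → (Hold, close_gripper)
  (Hold, evDetect) → (Standby, close_gripper)  ← event matches
  (Hold, evClear) → (Dock, close_gripper)
event = evDetect selects (Standby, close_gripper)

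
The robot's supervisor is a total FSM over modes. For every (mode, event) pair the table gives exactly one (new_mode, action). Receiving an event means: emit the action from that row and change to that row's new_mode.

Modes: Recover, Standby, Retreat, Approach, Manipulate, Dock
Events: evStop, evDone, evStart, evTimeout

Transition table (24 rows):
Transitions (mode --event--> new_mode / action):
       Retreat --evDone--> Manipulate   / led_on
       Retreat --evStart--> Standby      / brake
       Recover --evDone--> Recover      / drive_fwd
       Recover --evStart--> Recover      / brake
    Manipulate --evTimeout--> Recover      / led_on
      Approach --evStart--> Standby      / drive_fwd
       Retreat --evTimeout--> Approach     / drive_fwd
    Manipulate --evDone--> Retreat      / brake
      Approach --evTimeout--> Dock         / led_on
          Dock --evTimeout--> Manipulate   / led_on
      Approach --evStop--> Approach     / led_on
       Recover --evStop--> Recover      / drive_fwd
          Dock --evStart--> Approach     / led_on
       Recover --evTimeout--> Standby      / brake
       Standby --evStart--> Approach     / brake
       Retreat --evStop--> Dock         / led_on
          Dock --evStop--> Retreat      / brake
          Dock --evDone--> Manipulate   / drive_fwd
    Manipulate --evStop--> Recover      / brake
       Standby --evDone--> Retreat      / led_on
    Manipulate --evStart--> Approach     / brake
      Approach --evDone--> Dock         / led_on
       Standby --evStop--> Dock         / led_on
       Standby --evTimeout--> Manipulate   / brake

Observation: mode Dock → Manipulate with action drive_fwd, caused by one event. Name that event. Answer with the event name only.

evDone

try evStop: (Dock, evStop) → (Retreat, brake)
try evDone: (Dock, evDone) → (Manipulate, drive_fwd)  ← matches
try evStart: (Dock, evStart) → (Approach, led_on)
try evTimeout: (Dock, evTimeout) → (Manipulate, led_on)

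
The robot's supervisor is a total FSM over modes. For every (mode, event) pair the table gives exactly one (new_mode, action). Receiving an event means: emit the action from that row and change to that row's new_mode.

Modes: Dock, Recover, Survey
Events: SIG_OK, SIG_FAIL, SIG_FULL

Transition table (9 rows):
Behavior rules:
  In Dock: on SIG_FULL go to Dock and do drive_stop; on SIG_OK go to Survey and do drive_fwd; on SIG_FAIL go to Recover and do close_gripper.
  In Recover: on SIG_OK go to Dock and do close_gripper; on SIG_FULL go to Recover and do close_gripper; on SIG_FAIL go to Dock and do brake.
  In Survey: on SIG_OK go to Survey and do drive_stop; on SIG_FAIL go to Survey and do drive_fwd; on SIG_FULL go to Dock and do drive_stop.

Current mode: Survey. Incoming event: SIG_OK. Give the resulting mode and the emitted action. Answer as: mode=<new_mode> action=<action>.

mode=Survey action=drive_stop

current mode = Survey; filter table to that mode:
  (Survey, SIG_OK) → (Survey, drive_stop)  ← event matches
  (Survey, SIG_FAIL) → (Survey, drive_fwd)
  (Survey, SIG_FULL) → (Dock, drive_stop)
event = SIG_OK selects (Survey, drive_stop)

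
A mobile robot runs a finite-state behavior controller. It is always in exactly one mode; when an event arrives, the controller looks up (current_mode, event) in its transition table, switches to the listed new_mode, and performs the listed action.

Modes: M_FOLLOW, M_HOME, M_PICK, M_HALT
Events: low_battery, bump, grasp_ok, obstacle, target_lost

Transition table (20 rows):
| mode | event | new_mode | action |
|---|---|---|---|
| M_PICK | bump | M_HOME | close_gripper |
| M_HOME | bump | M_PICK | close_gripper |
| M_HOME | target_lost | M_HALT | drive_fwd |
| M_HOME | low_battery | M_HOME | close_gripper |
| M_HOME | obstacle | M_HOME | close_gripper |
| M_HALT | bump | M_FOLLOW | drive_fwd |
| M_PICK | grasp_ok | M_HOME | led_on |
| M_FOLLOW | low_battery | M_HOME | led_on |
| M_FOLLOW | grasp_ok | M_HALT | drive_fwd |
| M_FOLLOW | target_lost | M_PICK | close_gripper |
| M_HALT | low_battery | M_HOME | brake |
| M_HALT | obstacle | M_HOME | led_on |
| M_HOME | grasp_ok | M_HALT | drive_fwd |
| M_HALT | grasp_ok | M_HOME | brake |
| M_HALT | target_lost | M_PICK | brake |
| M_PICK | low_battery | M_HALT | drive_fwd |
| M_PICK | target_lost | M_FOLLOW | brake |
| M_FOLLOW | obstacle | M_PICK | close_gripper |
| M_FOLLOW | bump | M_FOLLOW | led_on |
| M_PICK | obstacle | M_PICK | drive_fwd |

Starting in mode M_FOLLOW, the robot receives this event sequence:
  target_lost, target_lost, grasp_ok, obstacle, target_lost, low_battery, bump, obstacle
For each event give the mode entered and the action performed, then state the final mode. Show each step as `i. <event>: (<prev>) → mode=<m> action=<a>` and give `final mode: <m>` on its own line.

1. target_lost: (M_FOLLOW) → mode=M_PICK action=close_gripper
2. target_lost: (M_PICK) → mode=M_FOLLOW action=brake
3. grasp_ok: (M_FOLLOW) → mode=M_HALT action=drive_fwd
4. obstacle: (M_HALT) → mode=M_HOME action=led_on
5. target_lost: (M_HOME) → mode=M_HALT action=drive_fwd
6. low_battery: (M_HALT) → mode=M_HOME action=brake
7. bump: (M_HOME) → mode=M_PICK action=close_gripper
8. obstacle: (M_PICK) → mode=M_PICK action=drive_fwd

final mode: M_PICK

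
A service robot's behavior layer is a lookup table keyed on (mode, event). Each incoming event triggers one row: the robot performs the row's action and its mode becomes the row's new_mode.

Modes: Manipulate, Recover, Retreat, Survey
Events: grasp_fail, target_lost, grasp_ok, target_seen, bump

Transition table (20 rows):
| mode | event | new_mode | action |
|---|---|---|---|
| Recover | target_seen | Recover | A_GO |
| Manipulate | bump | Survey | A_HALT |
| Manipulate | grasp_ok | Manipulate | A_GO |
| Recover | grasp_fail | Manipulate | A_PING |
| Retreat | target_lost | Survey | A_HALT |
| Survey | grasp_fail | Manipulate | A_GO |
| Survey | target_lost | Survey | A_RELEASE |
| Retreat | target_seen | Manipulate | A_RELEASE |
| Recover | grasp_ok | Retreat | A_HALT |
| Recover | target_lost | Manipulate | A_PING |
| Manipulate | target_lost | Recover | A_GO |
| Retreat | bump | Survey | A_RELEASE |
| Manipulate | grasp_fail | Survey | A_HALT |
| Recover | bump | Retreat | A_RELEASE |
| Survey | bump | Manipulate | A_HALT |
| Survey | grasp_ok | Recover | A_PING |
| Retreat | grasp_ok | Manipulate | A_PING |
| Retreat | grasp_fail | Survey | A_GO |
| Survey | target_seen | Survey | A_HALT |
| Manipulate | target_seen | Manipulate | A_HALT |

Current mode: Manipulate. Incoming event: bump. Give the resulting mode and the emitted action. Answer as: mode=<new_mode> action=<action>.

mode=Survey action=A_HALT

current mode = Manipulate; filter table to that mode:
  (Manipulate, bump) → (Survey, A_HALT)  ← event matches
  (Manipulate, grasp_ok) → (Manipulate, A_GO)
  (Manipulate, target_lost) → (Recover, A_GO)
  (Manipulate, grasp_fail) → (Survey, A_HALT)
  (Manipulate, target_seen) → (Manipulate, A_HALT)
event = bump selects (Survey, A_HALT)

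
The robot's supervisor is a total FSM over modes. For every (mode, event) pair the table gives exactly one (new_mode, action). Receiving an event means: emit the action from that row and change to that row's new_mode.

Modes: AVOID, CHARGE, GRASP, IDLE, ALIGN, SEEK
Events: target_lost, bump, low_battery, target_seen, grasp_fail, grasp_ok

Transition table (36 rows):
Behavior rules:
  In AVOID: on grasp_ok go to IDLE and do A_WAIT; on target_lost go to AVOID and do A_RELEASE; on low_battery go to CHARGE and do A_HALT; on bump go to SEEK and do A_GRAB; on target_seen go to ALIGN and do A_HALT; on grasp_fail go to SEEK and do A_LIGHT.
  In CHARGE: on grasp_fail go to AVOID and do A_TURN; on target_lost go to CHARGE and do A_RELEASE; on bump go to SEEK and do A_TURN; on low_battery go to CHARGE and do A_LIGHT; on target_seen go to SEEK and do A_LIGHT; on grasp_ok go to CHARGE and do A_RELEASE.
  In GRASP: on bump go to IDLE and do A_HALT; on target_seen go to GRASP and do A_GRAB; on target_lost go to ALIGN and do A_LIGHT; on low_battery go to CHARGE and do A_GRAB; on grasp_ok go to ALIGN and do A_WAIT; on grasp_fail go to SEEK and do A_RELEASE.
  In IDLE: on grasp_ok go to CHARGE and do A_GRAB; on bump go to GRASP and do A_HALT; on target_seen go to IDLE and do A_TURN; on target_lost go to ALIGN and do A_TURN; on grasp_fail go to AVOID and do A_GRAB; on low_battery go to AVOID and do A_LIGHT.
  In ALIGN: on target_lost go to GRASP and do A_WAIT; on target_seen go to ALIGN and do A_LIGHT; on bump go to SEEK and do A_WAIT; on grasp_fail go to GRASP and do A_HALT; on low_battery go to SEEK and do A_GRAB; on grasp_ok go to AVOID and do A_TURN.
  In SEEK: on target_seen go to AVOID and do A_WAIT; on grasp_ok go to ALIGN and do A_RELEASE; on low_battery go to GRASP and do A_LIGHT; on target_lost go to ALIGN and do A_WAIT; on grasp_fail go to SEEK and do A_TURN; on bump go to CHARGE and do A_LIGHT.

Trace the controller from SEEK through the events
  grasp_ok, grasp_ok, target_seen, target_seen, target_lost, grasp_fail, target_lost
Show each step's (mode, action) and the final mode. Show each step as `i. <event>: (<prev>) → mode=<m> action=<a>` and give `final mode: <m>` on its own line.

1. grasp_ok: (SEEK) → mode=ALIGN action=A_RELEASE
2. grasp_ok: (ALIGN) → mode=AVOID action=A_TURN
3. target_seen: (AVOID) → mode=ALIGN action=A_HALT
4. target_seen: (ALIGN) → mode=ALIGN action=A_LIGHT
5. target_lost: (ALIGN) → mode=GRASP action=A_WAIT
6. grasp_fail: (GRASP) → mode=SEEK action=A_RELEASE
7. target_lost: (SEEK) → mode=ALIGN action=A_WAIT

final mode: ALIGN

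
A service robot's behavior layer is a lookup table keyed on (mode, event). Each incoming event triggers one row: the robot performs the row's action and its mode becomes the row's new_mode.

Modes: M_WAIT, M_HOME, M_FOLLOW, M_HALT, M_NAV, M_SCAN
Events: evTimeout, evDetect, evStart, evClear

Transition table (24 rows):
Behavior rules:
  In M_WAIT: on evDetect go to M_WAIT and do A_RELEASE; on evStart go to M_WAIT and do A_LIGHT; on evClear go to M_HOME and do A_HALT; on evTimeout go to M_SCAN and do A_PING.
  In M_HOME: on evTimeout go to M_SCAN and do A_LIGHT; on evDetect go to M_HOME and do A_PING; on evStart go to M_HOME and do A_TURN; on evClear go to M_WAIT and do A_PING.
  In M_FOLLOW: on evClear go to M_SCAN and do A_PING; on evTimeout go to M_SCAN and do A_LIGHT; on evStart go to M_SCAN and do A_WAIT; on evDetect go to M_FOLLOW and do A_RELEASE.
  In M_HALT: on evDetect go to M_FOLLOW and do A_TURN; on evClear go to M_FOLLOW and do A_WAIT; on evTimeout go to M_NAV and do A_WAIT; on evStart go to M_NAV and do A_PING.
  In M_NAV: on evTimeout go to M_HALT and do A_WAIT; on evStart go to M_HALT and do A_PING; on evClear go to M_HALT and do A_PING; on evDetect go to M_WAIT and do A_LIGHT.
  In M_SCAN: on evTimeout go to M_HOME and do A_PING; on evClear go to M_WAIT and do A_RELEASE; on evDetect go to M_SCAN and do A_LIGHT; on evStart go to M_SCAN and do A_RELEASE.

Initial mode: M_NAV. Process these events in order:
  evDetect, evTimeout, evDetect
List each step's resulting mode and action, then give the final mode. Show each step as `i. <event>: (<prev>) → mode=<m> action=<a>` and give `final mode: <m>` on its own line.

final mode: M_SCAN

1. evDetect: (M_NAV) → mode=M_WAIT action=A_LIGHT
2. evTimeout: (M_WAIT) → mode=M_SCAN action=A_PING
3. evDetect: (M_SCAN) → mode=M_SCAN action=A_LIGHT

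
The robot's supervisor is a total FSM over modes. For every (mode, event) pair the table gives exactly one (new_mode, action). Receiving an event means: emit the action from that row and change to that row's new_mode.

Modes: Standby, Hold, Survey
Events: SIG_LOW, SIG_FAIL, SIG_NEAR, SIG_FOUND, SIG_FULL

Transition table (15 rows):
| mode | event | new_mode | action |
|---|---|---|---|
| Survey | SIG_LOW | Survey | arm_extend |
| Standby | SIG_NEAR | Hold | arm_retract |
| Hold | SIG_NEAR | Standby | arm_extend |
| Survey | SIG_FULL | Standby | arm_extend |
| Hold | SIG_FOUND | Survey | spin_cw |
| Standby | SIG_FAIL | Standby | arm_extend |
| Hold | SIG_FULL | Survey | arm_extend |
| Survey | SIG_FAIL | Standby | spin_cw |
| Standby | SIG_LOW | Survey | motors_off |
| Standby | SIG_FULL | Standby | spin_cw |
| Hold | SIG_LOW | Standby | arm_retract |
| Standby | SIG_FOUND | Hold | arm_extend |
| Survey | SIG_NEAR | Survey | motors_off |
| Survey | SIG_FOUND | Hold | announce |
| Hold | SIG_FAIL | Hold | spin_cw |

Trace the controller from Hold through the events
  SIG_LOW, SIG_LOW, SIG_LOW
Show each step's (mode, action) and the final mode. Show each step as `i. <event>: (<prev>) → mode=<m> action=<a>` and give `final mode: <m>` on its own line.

final mode: Survey

1. SIG_LOW: (Hold) → mode=Standby action=arm_retract
2. SIG_LOW: (Standby) → mode=Survey action=motors_off
3. SIG_LOW: (Survey) → mode=Survey action=arm_extend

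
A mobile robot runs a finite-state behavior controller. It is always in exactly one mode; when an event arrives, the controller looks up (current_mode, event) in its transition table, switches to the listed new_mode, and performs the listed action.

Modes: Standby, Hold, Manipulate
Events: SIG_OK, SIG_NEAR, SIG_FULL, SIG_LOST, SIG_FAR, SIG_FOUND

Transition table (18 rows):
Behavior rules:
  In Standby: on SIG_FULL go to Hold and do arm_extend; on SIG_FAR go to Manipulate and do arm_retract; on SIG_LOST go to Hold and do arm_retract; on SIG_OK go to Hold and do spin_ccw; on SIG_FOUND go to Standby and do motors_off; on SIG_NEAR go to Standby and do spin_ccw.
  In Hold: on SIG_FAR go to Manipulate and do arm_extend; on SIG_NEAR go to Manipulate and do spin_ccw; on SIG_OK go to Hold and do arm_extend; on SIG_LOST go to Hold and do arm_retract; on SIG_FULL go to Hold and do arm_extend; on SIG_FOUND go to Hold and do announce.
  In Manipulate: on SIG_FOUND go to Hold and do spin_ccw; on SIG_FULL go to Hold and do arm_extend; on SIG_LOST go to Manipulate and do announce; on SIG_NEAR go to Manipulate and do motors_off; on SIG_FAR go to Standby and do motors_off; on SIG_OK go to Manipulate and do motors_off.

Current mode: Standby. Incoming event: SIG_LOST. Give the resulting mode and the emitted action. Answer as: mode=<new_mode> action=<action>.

current mode = Standby; filter table to that mode:
  (Standby, SIG_FULL) → (Hold, arm_extend)
  (Standby, SIG_FAR) → (Manipulate, arm_retract)
  (Standby, SIG_LOST) → (Hold, arm_retract)  ← event matches
  (Standby, SIG_OK) → (Hold, spin_ccw)
  (Standby, SIG_FOUND) → (Standby, motors_off)
  (Standby, SIG_NEAR) → (Standby, spin_ccw)
event = SIG_LOST selects (Hold, arm_retract)

mode=Hold action=arm_retract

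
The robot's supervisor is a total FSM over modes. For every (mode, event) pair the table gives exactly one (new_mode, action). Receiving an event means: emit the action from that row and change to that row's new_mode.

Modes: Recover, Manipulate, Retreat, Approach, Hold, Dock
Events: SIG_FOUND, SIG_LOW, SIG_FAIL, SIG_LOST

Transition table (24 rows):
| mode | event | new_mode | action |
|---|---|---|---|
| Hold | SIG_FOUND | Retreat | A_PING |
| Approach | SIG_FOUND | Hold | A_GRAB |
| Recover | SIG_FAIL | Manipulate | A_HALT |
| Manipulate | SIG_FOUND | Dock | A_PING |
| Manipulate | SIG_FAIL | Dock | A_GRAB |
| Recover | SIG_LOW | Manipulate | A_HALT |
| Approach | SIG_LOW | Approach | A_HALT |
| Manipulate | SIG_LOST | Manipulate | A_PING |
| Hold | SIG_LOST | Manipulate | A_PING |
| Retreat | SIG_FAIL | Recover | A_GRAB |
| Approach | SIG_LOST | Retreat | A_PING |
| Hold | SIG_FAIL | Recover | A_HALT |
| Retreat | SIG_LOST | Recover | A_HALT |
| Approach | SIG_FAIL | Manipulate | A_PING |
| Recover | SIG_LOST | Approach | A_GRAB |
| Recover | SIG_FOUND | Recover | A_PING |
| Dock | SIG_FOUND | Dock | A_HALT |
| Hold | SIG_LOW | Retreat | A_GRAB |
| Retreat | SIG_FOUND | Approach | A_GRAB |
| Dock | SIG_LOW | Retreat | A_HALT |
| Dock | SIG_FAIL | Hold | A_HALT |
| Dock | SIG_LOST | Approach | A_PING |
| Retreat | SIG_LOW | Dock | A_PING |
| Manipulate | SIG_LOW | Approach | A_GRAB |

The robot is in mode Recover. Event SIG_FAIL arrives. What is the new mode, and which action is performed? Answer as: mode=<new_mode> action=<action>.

current mode = Recover; filter table to that mode:
  (Recover, SIG_FAIL) → (Manipulate, A_HALT)  ← event matches
  (Recover, SIG_LOW) → (Manipulate, A_HALT)
  (Recover, SIG_LOST) → (Approach, A_GRAB)
  (Recover, SIG_FOUND) → (Recover, A_PING)
event = SIG_FAIL selects (Manipulate, A_HALT)

mode=Manipulate action=A_HALT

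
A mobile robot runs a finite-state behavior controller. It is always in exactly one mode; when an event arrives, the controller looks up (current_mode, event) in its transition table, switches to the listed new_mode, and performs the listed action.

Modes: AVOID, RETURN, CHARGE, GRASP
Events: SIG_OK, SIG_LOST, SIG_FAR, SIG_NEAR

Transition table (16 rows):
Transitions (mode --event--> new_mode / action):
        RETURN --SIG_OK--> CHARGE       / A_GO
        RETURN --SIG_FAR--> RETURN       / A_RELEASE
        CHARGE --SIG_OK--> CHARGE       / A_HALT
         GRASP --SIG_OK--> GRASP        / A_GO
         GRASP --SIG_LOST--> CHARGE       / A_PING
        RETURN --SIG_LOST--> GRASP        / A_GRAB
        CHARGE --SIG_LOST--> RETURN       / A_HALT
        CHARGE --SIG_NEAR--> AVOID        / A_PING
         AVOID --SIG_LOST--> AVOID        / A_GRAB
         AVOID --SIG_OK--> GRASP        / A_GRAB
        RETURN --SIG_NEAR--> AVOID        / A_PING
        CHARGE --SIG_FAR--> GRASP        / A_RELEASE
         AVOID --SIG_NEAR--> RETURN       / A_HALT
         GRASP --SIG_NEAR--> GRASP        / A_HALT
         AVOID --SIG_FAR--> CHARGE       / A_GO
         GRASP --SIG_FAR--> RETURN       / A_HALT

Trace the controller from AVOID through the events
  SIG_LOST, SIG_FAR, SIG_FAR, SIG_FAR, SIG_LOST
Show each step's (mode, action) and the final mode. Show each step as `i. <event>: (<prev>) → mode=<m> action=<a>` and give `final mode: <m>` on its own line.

final mode: GRASP

1. SIG_LOST: (AVOID) → mode=AVOID action=A_GRAB
2. SIG_FAR: (AVOID) → mode=CHARGE action=A_GO
3. SIG_FAR: (CHARGE) → mode=GRASP action=A_RELEASE
4. SIG_FAR: (GRASP) → mode=RETURN action=A_HALT
5. SIG_LOST: (RETURN) → mode=GRASP action=A_GRAB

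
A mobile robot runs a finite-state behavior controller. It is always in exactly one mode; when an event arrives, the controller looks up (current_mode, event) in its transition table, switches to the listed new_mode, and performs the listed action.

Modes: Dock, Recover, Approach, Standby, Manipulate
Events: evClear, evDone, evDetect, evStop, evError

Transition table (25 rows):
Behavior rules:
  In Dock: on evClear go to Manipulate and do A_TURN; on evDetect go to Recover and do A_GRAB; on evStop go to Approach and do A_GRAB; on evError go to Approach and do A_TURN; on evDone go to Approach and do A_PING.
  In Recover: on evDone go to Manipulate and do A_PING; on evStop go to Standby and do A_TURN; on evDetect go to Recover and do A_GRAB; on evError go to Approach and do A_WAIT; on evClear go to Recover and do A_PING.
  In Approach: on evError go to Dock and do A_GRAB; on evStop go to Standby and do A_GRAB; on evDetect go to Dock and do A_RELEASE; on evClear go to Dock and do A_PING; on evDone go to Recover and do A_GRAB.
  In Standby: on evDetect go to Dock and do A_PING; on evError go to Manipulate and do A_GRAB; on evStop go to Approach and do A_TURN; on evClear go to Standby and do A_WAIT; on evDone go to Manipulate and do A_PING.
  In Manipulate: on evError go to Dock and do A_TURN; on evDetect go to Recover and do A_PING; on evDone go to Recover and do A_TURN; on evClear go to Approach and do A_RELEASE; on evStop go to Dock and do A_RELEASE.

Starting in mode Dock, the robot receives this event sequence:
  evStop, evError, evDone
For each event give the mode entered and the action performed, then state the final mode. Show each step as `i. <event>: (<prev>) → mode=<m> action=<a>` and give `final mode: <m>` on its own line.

final mode: Approach

1. evStop: (Dock) → mode=Approach action=A_GRAB
2. evError: (Approach) → mode=Dock action=A_GRAB
3. evDone: (Dock) → mode=Approach action=A_PING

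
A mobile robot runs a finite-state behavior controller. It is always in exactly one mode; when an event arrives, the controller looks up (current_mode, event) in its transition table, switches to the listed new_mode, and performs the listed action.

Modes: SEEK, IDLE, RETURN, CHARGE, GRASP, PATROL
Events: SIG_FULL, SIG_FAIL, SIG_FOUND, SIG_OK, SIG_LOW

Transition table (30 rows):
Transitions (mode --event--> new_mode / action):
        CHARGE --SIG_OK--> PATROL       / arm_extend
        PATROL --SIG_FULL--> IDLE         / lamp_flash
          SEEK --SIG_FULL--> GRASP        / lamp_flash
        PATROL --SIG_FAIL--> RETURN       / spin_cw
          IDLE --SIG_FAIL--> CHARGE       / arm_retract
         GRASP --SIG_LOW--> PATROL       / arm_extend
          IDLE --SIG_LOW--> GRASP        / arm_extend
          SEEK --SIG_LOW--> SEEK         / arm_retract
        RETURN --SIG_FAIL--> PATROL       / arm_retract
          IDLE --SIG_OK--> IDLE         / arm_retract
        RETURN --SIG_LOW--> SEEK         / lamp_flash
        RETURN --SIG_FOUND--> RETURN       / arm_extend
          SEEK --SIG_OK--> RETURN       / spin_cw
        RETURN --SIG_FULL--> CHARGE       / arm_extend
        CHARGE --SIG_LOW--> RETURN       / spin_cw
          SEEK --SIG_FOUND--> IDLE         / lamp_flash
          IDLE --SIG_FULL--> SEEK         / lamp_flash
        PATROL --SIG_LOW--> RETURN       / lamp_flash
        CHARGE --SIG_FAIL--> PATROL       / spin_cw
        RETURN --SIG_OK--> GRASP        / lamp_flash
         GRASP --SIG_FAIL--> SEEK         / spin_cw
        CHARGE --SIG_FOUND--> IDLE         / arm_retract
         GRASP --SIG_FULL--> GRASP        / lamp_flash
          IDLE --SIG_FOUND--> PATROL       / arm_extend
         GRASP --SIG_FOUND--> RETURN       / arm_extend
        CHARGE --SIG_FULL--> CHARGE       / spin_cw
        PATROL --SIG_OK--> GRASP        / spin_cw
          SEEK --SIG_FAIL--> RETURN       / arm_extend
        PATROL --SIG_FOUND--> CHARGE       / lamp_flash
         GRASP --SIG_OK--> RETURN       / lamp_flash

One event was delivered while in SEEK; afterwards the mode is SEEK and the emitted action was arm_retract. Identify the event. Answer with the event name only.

try SIG_FULL: (SEEK, SIG_FULL) → (GRASP, lamp_flash)
try SIG_FAIL: (SEEK, SIG_FAIL) → (RETURN, arm_extend)
try SIG_FOUND: (SEEK, SIG_FOUND) → (IDLE, lamp_flash)
try SIG_OK: (SEEK, SIG_OK) → (RETURN, spin_cw)
try SIG_LOW: (SEEK, SIG_LOW) → (SEEK, arm_retract)  ← matches

SIG_LOW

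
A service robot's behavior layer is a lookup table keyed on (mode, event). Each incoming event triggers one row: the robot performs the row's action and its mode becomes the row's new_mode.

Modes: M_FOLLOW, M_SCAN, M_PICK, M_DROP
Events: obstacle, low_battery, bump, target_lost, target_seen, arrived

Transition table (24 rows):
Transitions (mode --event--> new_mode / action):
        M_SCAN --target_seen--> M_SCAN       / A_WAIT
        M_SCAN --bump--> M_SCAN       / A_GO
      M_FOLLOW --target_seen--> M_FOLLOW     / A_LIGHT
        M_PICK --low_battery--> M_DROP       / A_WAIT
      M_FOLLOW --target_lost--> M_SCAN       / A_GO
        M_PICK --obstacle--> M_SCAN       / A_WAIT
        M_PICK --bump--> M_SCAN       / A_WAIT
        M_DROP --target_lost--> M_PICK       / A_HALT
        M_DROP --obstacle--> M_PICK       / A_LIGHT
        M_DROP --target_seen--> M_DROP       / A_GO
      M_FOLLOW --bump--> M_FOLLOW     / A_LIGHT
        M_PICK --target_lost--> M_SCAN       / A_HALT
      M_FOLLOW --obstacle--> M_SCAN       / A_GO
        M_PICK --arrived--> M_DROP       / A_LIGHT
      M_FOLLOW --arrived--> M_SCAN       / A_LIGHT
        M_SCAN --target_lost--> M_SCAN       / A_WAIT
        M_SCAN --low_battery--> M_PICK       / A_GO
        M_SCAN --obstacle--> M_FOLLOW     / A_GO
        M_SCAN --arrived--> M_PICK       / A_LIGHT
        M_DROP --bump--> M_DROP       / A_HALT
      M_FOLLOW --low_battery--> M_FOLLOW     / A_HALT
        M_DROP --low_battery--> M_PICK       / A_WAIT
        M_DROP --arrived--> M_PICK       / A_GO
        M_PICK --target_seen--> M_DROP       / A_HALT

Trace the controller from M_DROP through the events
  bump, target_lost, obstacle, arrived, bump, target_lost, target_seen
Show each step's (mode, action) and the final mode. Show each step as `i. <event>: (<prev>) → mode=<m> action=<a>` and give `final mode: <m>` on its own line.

final mode: M_SCAN

1. bump: (M_DROP) → mode=M_DROP action=A_HALT
2. target_lost: (M_DROP) → mode=M_PICK action=A_HALT
3. obstacle: (M_PICK) → mode=M_SCAN action=A_WAIT
4. arrived: (M_SCAN) → mode=M_PICK action=A_LIGHT
5. bump: (M_PICK) → mode=M_SCAN action=A_WAIT
6. target_lost: (M_SCAN) → mode=M_SCAN action=A_WAIT
7. target_seen: (M_SCAN) → mode=M_SCAN action=A_WAIT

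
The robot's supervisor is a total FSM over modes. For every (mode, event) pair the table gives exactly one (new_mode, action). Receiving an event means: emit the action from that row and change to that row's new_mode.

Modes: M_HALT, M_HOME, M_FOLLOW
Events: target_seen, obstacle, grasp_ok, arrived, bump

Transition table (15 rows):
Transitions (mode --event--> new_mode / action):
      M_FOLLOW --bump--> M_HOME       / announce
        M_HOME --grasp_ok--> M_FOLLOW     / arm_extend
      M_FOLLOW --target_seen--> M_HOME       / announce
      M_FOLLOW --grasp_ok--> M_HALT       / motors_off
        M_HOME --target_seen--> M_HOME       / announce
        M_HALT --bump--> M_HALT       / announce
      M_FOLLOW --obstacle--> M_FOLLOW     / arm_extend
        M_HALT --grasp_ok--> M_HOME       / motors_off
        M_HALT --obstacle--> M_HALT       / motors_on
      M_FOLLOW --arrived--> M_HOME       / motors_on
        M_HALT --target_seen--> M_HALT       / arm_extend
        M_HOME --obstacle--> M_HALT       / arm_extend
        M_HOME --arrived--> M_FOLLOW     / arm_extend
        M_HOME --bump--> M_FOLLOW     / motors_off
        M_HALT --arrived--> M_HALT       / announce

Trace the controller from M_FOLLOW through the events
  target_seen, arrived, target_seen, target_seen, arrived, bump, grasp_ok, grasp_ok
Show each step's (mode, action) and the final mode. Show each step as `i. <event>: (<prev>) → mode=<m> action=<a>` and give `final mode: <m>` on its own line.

1. target_seen: (M_FOLLOW) → mode=M_HOME action=announce
2. arrived: (M_HOME) → mode=M_FOLLOW action=arm_extend
3. target_seen: (M_FOLLOW) → mode=M_HOME action=announce
4. target_seen: (M_HOME) → mode=M_HOME action=announce
5. arrived: (M_HOME) → mode=M_FOLLOW action=arm_extend
6. bump: (M_FOLLOW) → mode=M_HOME action=announce
7. grasp_ok: (M_HOME) → mode=M_FOLLOW action=arm_extend
8. grasp_ok: (M_FOLLOW) → mode=M_HALT action=motors_off

final mode: M_HALT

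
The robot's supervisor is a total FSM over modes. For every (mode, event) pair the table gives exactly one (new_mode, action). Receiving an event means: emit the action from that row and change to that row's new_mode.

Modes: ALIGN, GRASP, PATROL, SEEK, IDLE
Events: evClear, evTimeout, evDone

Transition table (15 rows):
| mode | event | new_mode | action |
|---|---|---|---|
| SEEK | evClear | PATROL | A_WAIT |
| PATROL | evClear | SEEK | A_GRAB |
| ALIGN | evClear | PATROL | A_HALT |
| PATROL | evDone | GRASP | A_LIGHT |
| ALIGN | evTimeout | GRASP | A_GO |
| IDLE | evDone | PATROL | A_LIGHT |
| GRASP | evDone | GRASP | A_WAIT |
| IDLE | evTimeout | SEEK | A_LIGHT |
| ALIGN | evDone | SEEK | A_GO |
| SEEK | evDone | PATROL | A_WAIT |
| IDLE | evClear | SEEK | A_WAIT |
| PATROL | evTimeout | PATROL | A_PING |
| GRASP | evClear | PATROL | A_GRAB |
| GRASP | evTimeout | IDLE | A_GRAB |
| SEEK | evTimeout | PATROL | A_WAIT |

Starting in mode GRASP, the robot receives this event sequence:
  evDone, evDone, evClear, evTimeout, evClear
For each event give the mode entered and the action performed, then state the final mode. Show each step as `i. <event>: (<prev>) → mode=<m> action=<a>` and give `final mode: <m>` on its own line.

1. evDone: (GRASP) → mode=GRASP action=A_WAIT
2. evDone: (GRASP) → mode=GRASP action=A_WAIT
3. evClear: (GRASP) → mode=PATROL action=A_GRAB
4. evTimeout: (PATROL) → mode=PATROL action=A_PING
5. evClear: (PATROL) → mode=SEEK action=A_GRAB

final mode: SEEK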